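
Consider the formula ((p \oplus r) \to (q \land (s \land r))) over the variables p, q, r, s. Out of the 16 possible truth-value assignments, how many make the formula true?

p | q | r | s || (p \oplus r) | (s \land r) | (q \land (s \land r)) | φ
F | F | F | F ||      F       |      F      |           F           | T
F | F | F | T ||      F       |      F      |           F           | T
F | F | T | F ||      T       |      F      |           F           | F
F | F | T | T ||      T       |      T      |           F           | F
F | T | F | F ||      F       |      F      |           F           | T
F | T | F | T ||      F       |      F      |           F           | T
F | T | T | F ||      T       |      F      |           F           | F
F | T | T | T ||      T       |      T      |           T           | T
T | F | F | F ||      T       |      F      |           F           | F
T | F | F | T ||      T       |      F      |           F           | F
T | F | T | F ||      F       |      F      |           F           | T
T | F | T | T ||      F       |      T      |           F           | T
T | T | F | F ||      T       |      F      |           F           | F
T | T | F | T ||      T       |      F      |           F           | F
T | T | T | F ||      F       |      F      |           F           | T
T | T | T | T ||      F       |      T      |           T           | T
The formula is true on 9 of the 16 rows.

9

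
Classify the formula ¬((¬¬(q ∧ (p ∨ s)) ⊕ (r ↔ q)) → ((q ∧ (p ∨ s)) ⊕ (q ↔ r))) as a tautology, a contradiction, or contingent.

p | q | r | s || φ
T | T | T | T || F
T | T | T | F || F
T | T | F | T || F
T | T | F | F || F
T | F | T | T || F
T | F | T | F || F
T | F | F | T || F
T | F | F | F || F
F | T | T | T || F
F | T | T | F || F
F | T | F | T || F
F | T | F | F || F
F | F | T | T || F
F | F | T | F || F
F | F | F | T || F
F | F | F | F || F
Every row is F, so the formula is a contradiction.

contradiction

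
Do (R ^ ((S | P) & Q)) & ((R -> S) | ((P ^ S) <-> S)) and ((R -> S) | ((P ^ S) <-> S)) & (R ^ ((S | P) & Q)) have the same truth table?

P | Q | R | S | φ | ψ
- | - | - | - | - | -
F | F | F | F | F | F
F | F | F | T | F | F
F | F | T | F | T | T
F | F | T | T | T | T
F | T | F | F | F | F
F | T | F | T | T | T
F | T | T | F | T | T
F | T | T | T | F | F
T | F | F | F | F | F
T | F | F | T | F | F
T | F | T | F | F | F
T | F | T | T | T | T
T | T | F | F | T | T
T | T | F | T | T | T
T | T | T | F | F | F
T | T | T | T | F | F
The columns for φ and ψ agree on every row, so they are logically equivalent.

equivalent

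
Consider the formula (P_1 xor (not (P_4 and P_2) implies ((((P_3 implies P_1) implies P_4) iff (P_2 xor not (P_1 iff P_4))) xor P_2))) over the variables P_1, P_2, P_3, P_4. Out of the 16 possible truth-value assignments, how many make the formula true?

12

P_1 | P_2 | P_3 | P_4 || (P_4 and P_2) | not (P_4 and P_2) | (P_3 implies P_1) | (P_1 iff P_4) | not (P_1 iff P_4) | (P_2 xor not (P_1 iff P_4)) | φ
 F  |  F  |  F  |  F  ||       F       |         T         |         T         |       T       |         F         |              F              | T
 F  |  F  |  F  |  T  ||       F       |         T         |         T         |       F       |         T         |              T              | T
 F  |  F  |  T  |  F  ||       F       |         T         |         F         |       T       |         F         |              F              | F
 F  |  F  |  T  |  T  ||       F       |         T         |         F         |       F       |         T         |              T              | T
 F  |  T  |  F  |  F  ||       F       |         T         |         T         |       T       |         F         |              T              | T
 F  |  T  |  F  |  T  ||       T       |         F         |         T         |       F       |         T         |              F              | T
 F  |  T  |  T  |  F  ||       F       |         T         |         F         |       T       |         F         |              T              | F
 F  |  T  |  T  |  T  ||       T       |         F         |         F         |       F       |         T         |              F              | T
 T  |  F  |  F  |  F  ||       F       |         T         |         T         |       F       |         T         |              T              | T
 T  |  F  |  F  |  T  ||       F       |         T         |         T         |       T       |         F         |              F              | T
 T  |  F  |  T  |  F  ||       F       |         T         |         T         |       F       |         T         |              T              | T
 T  |  F  |  T  |  T  ||       F       |         T         |         T         |       T       |         F         |              F              | T
 T  |  T  |  F  |  F  ||       F       |         T         |         T         |       F       |         T         |              F              | T
 T  |  T  |  F  |  T  ||       T       |         F         |         T         |       T       |         F         |              T              | F
 T  |  T  |  T  |  F  ||       F       |         T         |         T         |       F       |         T         |              F              | T
 T  |  T  |  T  |  T  ||       T       |         F         |         T         |       T       |         F         |              T              | F
The formula is true on 12 of the 16 rows.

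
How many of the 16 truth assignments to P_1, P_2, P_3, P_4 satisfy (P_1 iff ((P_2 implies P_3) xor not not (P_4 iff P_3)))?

8

P_1 | P_2 | P_3 | P_4 || (P_2 implies P_3) | (P_4 iff P_3) | not (P_4 iff P_3) | not not (P_4 iff P_3) | φ
 T  |  T  |  T  |  T  ||         T         |       T       |         F         |           T           | F
 T  |  T  |  T  |  F  ||         T         |       F       |         T         |           F           | T
 T  |  T  |  F  |  T  ||         F         |       F       |         T         |           F           | F
 T  |  T  |  F  |  F  ||         F         |       T       |         F         |           T           | T
 T  |  F  |  T  |  T  ||         T         |       T       |         F         |           T           | F
 T  |  F  |  T  |  F  ||         T         |       F       |         T         |           F           | T
 T  |  F  |  F  |  T  ||         T         |       F       |         T         |           F           | T
 T  |  F  |  F  |  F  ||         T         |       T       |         F         |           T           | F
 F  |  T  |  T  |  T  ||         T         |       T       |         F         |           T           | T
 F  |  T  |  T  |  F  ||         T         |       F       |         T         |           F           | F
 F  |  T  |  F  |  T  ||         F         |       F       |         T         |           F           | T
 F  |  T  |  F  |  F  ||         F         |       T       |         F         |           T           | F
 F  |  F  |  T  |  T  ||         T         |       T       |         F         |           T           | T
 F  |  F  |  T  |  F  ||         T         |       F       |         T         |           F           | F
 F  |  F  |  F  |  T  ||         T         |       F       |         T         |           F           | F
 F  |  F  |  F  |  F  ||         T         |       T       |         F         |           T           | T
The formula is true on 8 of the 16 rows.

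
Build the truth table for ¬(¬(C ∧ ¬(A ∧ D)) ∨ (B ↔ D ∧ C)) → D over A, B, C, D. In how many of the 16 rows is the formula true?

14

A  B  C  D  |  (A ∧ D)  ¬(A ∧ D)  (C ∧ ¬(A ∧ D))  ¬(C ∧ ¬(A ∧ D))  (D ∧ C)  (B ↔ (D ∧ C))  φ
T  T  T  T  |     T        F            F                T            T           T        T
T  T  T  F  |     F        T            T                F            F           F        F
T  T  F  T  |     T        F            F                T            F           F        T
T  T  F  F  |     F        T            F                T            F           F        T
T  F  T  T  |     T        F            F                T            T           F        T
T  F  T  F  |     F        T            T                F            F           T        T
T  F  F  T  |     T        F            F                T            F           T        T
T  F  F  F  |     F        T            F                T            F           T        T
F  T  T  T  |     F        T            T                F            T           T        T
F  T  T  F  |     F        T            T                F            F           F        F
F  T  F  T  |     F        T            F                T            F           F        T
F  T  F  F  |     F        T            F                T            F           F        T
F  F  T  T  |     F        T            T                F            T           F        T
F  F  T  F  |     F        T            T                F            F           T        T
F  F  F  T  |     F        T            F                T            F           T        T
F  F  F  F  |     F        T            F                T            F           T        T
The formula is true on 14 of the 16 rows.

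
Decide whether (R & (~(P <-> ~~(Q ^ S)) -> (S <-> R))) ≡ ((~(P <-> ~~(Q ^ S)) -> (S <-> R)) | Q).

not equivalent

P  Q  R  S  |  φ  ψ
T  T  T  T  |  T  T
T  T  T  F  |  T  T
T  T  F  T  |  F  T
T  T  F  F  |  F  T
T  F  T  T  |  T  T
T  F  T  F  |  F  F
T  F  F  T  |  F  T
T  F  F  F  |  F  T
F  T  T  T  |  T  T
F  T  T  F  |  F  T
F  T  F  T  |  F  T
F  T  F  F  |  F  T
F  F  T  T  |  T  T
F  F  T  F  |  T  T
F  F  F  T  |  F  F
F  F  F  F  |  F  T
The columns differ at P=T, Q=T, R=F, S=T (φ=F, ψ=T), so they are not equivalent.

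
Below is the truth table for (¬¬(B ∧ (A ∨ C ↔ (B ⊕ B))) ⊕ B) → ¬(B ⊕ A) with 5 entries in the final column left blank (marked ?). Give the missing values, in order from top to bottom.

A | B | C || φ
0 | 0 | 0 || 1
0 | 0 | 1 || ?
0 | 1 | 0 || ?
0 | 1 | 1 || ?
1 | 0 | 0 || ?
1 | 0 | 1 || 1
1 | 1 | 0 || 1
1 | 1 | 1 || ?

Row A=0, B=0, C=1: (¬¬(B ∧ (A ∨ C ↔ (B ⊕ B))) ⊕ B) = 0, ¬(B ⊕ A) = 1, so the formula = 1.
Row A=0, B=1, C=0: (¬¬(B ∧ (A ∨ C ↔ (B ⊕ B))) ⊕ B) = 0, ¬(B ⊕ A) = 0, so the formula = 1.
Row A=0, B=1, C=1: (¬¬(B ∧ (A ∨ C ↔ (B ⊕ B))) ⊕ B) = 1, ¬(B ⊕ A) = 0, so the formula = 0.
Row A=1, B=0, C=0: (¬¬(B ∧ (A ∨ C ↔ (B ⊕ B))) ⊕ B) = 0, ¬(B ⊕ A) = 0, so the formula = 1.
Row A=1, B=1, C=1: (¬¬(B ∧ (A ∨ C ↔ (B ⊕ B))) ⊕ B) = 1, ¬(B ⊕ A) = 1, so the formula = 1.

1, 1, 0, 1, 1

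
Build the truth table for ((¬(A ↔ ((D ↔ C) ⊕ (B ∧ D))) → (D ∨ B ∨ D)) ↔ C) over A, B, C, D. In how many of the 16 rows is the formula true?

  A   |   B   |   C   |   D   ||   φ  
False | False | False | False ||  True
False | False | False |  True || False
False | False |  True | False ||  True
False | False |  True |  True ||  True
False |  True | False | False || False
False |  True | False |  True || False
False |  True |  True | False ||  True
False |  True |  True |  True ||  True
 True | False | False | False || False
 True | False | False |  True || False
 True | False |  True | False || False
 True | False |  True |  True ||  True
 True |  True | False | False || False
 True |  True | False |  True || False
 True |  True |  True | False ||  True
 True |  True |  True |  True ||  True
The formula is true on 8 of the 16 rows.

8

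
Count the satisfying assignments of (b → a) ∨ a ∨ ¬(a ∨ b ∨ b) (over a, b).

a | b || (b → a) | (a ∨ b ∨ b) | ¬(a ∨ b ∨ b) | (a ∨ ¬(a ∨ b ∨ b)) | ((b → a) ∨ (a ∨ ¬(a ∨ b ∨ b)))
T | T ||    T    |      T      |      F       |         T          |               T               
T | F ||    T    |      T      |      F       |         T          |               T               
F | T ||    F    |      T      |      F       |         F          |               F               
F | F ||    T    |      F      |      T       |         T          |               T               
The formula is true on 3 of the 4 rows.

3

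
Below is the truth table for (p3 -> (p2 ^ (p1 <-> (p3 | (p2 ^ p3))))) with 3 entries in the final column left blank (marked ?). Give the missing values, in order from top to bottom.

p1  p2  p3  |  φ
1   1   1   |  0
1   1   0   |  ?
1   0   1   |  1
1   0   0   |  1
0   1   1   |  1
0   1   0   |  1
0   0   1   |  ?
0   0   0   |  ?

1, 0, 1

Row p1=1, p2=1, p3=0: (p2 ^ (p1 <-> (p3 | (p2 ^ p3)))) = 0, so the formula = 1.
Row p1=0, p2=0, p3=1: (p2 ^ (p1 <-> (p3 | (p2 ^ p3)))) = 0, so the formula = 0.
Row p1=0, p2=0, p3=0: (p2 ^ (p1 <-> (p3 | (p2 ^ p3)))) = 1, so the formula = 1.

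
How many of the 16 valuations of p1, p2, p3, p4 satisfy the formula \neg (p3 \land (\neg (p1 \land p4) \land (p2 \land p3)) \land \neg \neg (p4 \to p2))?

13

p1 | p2 | p3 | p4 || φ
T  | T  | T  | T  || T
T  | T  | T  | F  || F
T  | T  | F  | T  || T
T  | T  | F  | F  || T
T  | F  | T  | T  || T
T  | F  | T  | F  || T
T  | F  | F  | T  || T
T  | F  | F  | F  || T
F  | T  | T  | T  || F
F  | T  | T  | F  || F
F  | T  | F  | T  || T
F  | T  | F  | F  || T
F  | F  | T  | T  || T
F  | F  | T  | F  || T
F  | F  | F  | T  || T
F  | F  | F  | F  || T
The formula is true on 13 of the 16 rows.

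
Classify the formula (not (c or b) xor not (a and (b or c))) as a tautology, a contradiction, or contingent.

contingent

a | b | c || (c or b) | not (c or b) | (b or c) | (a and (b or c)) | not (a and (b or c)) | φ
1 | 1 | 1 ||    1     |      0       |    1     |        1         |          0           | 0
1 | 1 | 0 ||    1     |      0       |    1     |        1         |          0           | 0
1 | 0 | 1 ||    1     |      0       |    1     |        1         |          0           | 0
1 | 0 | 0 ||    0     |      1       |    0     |        0         |          1           | 0
0 | 1 | 1 ||    1     |      0       |    1     |        0         |          1           | 1
0 | 1 | 0 ||    1     |      0       |    1     |        0         |          1           | 1
0 | 0 | 1 ||    1     |      0       |    1     |        0         |          1           | 1
0 | 0 | 0 ||    0     |      1       |    0     |        0         |          1           | 0
3 of 8 rows are 1, so the formula is contingent.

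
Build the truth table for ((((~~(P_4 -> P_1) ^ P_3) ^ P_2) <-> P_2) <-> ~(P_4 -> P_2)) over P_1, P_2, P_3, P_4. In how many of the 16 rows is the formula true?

P_1 | P_2 | P_3 | P_4 | φ
--- | --- | --- | --- | -
 1  |  1  |  1  |  1  | 0
 1  |  1  |  1  |  0  | 0
 1  |  1  |  0  |  1  | 1
 1  |  1  |  0  |  0  | 1
 1  |  0  |  1  |  1  | 1
 1  |  0  |  1  |  0  | 0
 1  |  0  |  0  |  1  | 0
 1  |  0  |  0  |  0  | 1
 0  |  1  |  1  |  1  | 1
 0  |  1  |  1  |  0  | 0
 0  |  1  |  0  |  1  | 0
 0  |  1  |  0  |  0  | 1
 0  |  0  |  1  |  1  | 0
 0  |  0  |  1  |  0  | 0
 0  |  0  |  0  |  1  | 1
 0  |  0  |  0  |  0  | 1
The formula is true on 8 of the 16 rows.

8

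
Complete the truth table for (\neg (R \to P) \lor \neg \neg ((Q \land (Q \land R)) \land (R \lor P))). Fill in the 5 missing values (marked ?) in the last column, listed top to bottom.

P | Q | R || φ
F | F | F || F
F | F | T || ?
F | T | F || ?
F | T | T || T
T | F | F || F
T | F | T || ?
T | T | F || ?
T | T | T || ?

T, F, F, F, T

Row P=F, Q=F, R=T: \neg (R \to P) = T, \neg \neg ((Q \land (Q \land R)) \land (R \lor P)) = F, so the formula = T.
Row P=F, Q=T, R=F: \neg (R \to P) = F, \neg \neg ((Q \land (Q \land R)) \land (R \lor P)) = F, so the formula = F.
Row P=T, Q=F, R=T: \neg (R \to P) = F, \neg \neg ((Q \land (Q \land R)) \land (R \lor P)) = F, so the formula = F.
Row P=T, Q=T, R=F: \neg (R \to P) = F, \neg \neg ((Q \land (Q \land R)) \land (R \lor P)) = F, so the formula = F.
Row P=T, Q=T, R=T: \neg (R \to P) = F, \neg \neg ((Q \land (Q \land R)) \land (R \lor P)) = T, so the formula = T.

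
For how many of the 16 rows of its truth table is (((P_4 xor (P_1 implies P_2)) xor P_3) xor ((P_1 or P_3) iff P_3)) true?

8

P_1  P_2  P_3  P_4  |  (P_1 implies P_2)  (P_4 xor (P_1 implies P_2))  (P_1 or P_3)  ((P_1 or P_3) iff P_3)  φ
 T    T    T    T   |          T                       F                    T                  T             F
 T    T    T    F   |          T                       T                    T                  T             T
 T    T    F    T   |          T                       F                    T                  F             F
 T    T    F    F   |          T                       T                    T                  F             T
 T    F    T    T   |          F                       T                    T                  T             T
 T    F    T    F   |          F                       F                    T                  T             F
 T    F    F    T   |          F                       T                    T                  F             T
 T    F    F    F   |          F                       F                    T                  F             F
 F    T    T    T   |          T                       F                    T                  T             F
 F    T    T    F   |          T                       T                    T                  T             T
 F    T    F    T   |          T                       F                    F                  T             T
 F    T    F    F   |          T                       T                    F                  T             F
 F    F    T    T   |          T                       F                    T                  T             F
 F    F    T    F   |          T                       T                    T                  T             T
 F    F    F    T   |          T                       F                    F                  T             T
 F    F    F    F   |          T                       T                    F                  T             F
The formula is true on 8 of the 16 rows.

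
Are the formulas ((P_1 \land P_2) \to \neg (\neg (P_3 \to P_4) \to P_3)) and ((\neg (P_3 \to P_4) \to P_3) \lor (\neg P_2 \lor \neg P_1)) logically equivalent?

not equivalent

P_1  P_2  P_3  P_4  |  φ  ψ
 T    T    T    T   |  F  T
 T    T    T    F   |  F  T
 T    T    F    T   |  F  T
 T    T    F    F   |  F  T
 T    F    T    T   |  T  T
 T    F    T    F   |  T  T
 T    F    F    T   |  T  T
 T    F    F    F   |  T  T
 F    T    T    T   |  T  T
 F    T    T    F   |  T  T
 F    T    F    T   |  T  T
 F    T    F    F   |  T  T
 F    F    T    T   |  T  T
 F    F    T    F   |  T  T
 F    F    F    T   |  T  T
 F    F    F    F   |  T  T
The columns differ at P_1=T, P_2=T, P_3=T, P_4=T (φ=F, ψ=T), so they are not equivalent.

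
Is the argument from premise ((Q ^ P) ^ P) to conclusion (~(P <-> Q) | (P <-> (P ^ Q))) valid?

no

  P   |   Q   ||   φ   |   ψ  
 True |  True ||  True | False
 True | False || False |  True
False |  True ||  True |  True
False | False || False |  True
At P=True, Q=True we have φ true but ψ false, so φ does not entail ψ.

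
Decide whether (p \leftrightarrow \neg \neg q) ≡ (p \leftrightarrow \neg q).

p | q | φ | ψ
- | - | - | -
F | F | T | F
F | T | F | T
T | F | F | T
T | T | T | F
The columns differ at p=F, q=F (φ=T, ψ=F), so they are not equivalent.

not equivalent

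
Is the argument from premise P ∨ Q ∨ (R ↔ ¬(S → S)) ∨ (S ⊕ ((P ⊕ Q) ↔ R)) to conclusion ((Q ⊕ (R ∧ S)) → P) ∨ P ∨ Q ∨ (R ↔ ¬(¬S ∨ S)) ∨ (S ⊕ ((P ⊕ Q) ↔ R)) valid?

yes

P | Q | R | S || φ | ψ
T | T | T | T || T | T
T | T | T | F || T | T
T | T | F | T || T | T
T | T | F | F || T | T
T | F | T | T || T | T
T | F | T | F || T | T
T | F | F | T || T | T
T | F | F | F || T | T
F | T | T | T || T | T
F | T | T | F || T | T
F | T | F | T || T | T
F | T | F | F || T | T
F | F | T | T || T | T
F | F | T | F || F | T
F | F | F | T || T | T
F | F | F | F || T | T
In every row where φ is true, ψ is also true, so φ ⊨ ψ.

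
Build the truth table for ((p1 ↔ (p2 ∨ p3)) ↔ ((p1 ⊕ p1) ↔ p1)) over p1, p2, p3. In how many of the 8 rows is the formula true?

2

p1 | p2 | p3 || (p2 ∨ p3) | (p1 ↔ (p2 ∨ p3)) | (p1 ⊕ p1) | ((p1 ⊕ p1) ↔ p1) | φ
1  | 1  | 1  ||     1     |        1         |     0     |        0         | 0
1  | 1  | 0  ||     1     |        1         |     0     |        0         | 0
1  | 0  | 1  ||     1     |        1         |     0     |        0         | 0
1  | 0  | 0  ||     0     |        0         |     0     |        0         | 1
0  | 1  | 1  ||     1     |        0         |     0     |        1         | 0
0  | 1  | 0  ||     1     |        0         |     0     |        1         | 0
0  | 0  | 1  ||     1     |        0         |     0     |        1         | 0
0  | 0  | 0  ||     0     |        1         |     0     |        1         | 1
The formula is true on 2 of the 8 rows.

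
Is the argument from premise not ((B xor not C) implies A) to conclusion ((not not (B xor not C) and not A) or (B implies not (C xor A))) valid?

yes

  A      B      C    |    φ      ψ  
False  False  False  |   True   True
False  False   True  |  False   True
False   True  False  |  False   True
False   True   True  |   True   True
 True  False  False  |  False   True
 True  False   True  |  False   True
 True   True  False  |  False  False
 True   True   True  |  False   True
In every row where φ is true, ψ is also true, so φ ⊨ ψ.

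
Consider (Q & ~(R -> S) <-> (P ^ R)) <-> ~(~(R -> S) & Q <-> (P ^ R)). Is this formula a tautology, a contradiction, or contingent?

  P   |   Q   |   R   |   S   |   φ  
----- | ----- | ----- | ----- | -----
 True |  True |  True |  True | False
 True |  True |  True | False | False
 True |  True | False |  True | False
 True |  True | False | False | False
 True | False |  True |  True | False
 True | False |  True | False | False
 True | False | False |  True | False
 True | False | False | False | False
False |  True |  True |  True | False
False |  True |  True | False | False
False |  True | False |  True | False
False |  True | False | False | False
False | False |  True |  True | False
False | False |  True | False | False
False | False | False |  True | False
False | False | False | False | False
Every row is False, so the formula is a contradiction.

contradiction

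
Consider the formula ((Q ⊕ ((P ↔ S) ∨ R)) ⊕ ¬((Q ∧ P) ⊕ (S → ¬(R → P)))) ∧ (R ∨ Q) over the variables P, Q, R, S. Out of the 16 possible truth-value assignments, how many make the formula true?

4

P | Q | R | S | (P ↔ S) | ((P ↔ S) ∨ R) | (Q ⊕ ((P ↔ S) ∨ R)) | (Q ∧ P) | (R → P) | ¬(R → P) | (S → ¬(R → P)) | ((Q ∧ P) ⊕ (S → ¬(R → P))) | ¬((Q ∧ P) ⊕ (S → ¬(R → P))) | (R ∨ Q) | φ
- | - | - | - | ------- | ------------- | ------------------- | ------- | ------- | -------- | -------------- | -------------------------- | --------------------------- | ------- | -
0 | 0 | 0 | 0 |    1    |       1       |          1          |    0    |    1    |    0     |       1        |             1              |              0              |    0    | 0
0 | 0 | 0 | 1 |    0    |       0       |          0          |    0    |    1    |    0     |       0        |             0              |              1              |    0    | 0
0 | 0 | 1 | 0 |    1    |       1       |          1          |    0    |    0    |    1     |       1        |             1              |              0              |    1    | 1
0 | 0 | 1 | 1 |    0    |       1       |          1          |    0    |    0    |    1     |       1        |             1              |              0              |    1    | 1
0 | 1 | 0 | 0 |    1    |       1       |          0          |    0    |    1    |    0     |       1        |             1              |              0              |    1    | 0
0 | 1 | 0 | 1 |    0    |       0       |          1          |    0    |    1    |    0     |       0        |             0              |              1              |    1    | 0
0 | 1 | 1 | 0 |    1    |       1       |          0          |    0    |    0    |    1     |       1        |             1              |              0              |    1    | 0
0 | 1 | 1 | 1 |    0    |       1       |          0          |    0    |    0    |    1     |       1        |             1              |              0              |    1    | 0
1 | 0 | 0 | 0 |    0    |       0       |          0          |    0    |    1    |    0     |       1        |             1              |              0              |    0    | 0
1 | 0 | 0 | 1 |    1    |       1       |          1          |    0    |    1    |    0     |       0        |             0              |              1              |    0    | 0
1 | 0 | 1 | 0 |    0    |       1       |          1          |    0    |    1    |    0     |       1        |             1              |              0              |    1    | 1
1 | 0 | 1 | 1 |    1    |       1       |          1          |    0    |    1    |    0     |       0        |             0              |              1              |    1    | 0
1 | 1 | 0 | 0 |    0    |       0       |          1          |    1    |    1    |    0     |       1        |             0              |              1              |    1    | 0
1 | 1 | 0 | 1 |    1    |       1       |          0          |    1    |    1    |    0     |       0        |             1              |              0              |    1    | 0
1 | 1 | 1 | 0 |    0    |       1       |          0          |    1    |    1    |    0     |       1        |             0              |              1              |    1    | 1
1 | 1 | 1 | 1 |    1    |       1       |          0          |    1    |    1    |    0     |       0        |             1              |              0              |    1    | 0
The formula is true on 4 of the 16 rows.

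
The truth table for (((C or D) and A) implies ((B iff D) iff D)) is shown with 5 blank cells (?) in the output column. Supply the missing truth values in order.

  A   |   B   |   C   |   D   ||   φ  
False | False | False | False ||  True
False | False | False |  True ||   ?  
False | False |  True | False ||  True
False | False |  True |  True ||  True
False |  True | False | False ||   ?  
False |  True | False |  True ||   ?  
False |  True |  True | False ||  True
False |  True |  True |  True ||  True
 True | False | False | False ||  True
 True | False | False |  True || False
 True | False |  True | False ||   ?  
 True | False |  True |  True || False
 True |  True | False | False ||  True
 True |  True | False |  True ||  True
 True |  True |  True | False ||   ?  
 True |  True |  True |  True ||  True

True, True, True, False, True

Row A=False, B=False, C=False, D=True: ((C or D) and A) = False, ((B iff D) iff D) = False, so the formula = True.
Row A=False, B=True, C=False, D=False: ((C or D) and A) = False, ((B iff D) iff D) = True, so the formula = True.
Row A=False, B=True, C=False, D=True: ((C or D) and A) = False, ((B iff D) iff D) = True, so the formula = True.
Row A=True, B=False, C=True, D=False: ((C or D) and A) = True, ((B iff D) iff D) = False, so the formula = False.
Row A=True, B=True, C=True, D=False: ((C or D) and A) = True, ((B iff D) iff D) = True, so the formula = True.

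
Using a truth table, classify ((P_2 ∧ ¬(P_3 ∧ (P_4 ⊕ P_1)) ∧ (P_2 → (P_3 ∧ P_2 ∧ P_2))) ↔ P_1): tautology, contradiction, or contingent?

P_1  P_2  P_3  P_4  |  φ
 1    1    1    1   |  1
 1    1    1    0   |  0
 1    1    0    1   |  0
 1    1    0    0   |  0
 1    0    1    1   |  0
 1    0    1    0   |  0
 1    0    0    1   |  0
 1    0    0    0   |  0
 0    1    1    1   |  1
 0    1    1    0   |  0
 0    1    0    1   |  1
 0    1    0    0   |  1
 0    0    1    1   |  1
 0    0    1    0   |  1
 0    0    0    1   |  1
 0    0    0    0   |  1
8 of 16 rows are 1, so the formula is contingent.

contingent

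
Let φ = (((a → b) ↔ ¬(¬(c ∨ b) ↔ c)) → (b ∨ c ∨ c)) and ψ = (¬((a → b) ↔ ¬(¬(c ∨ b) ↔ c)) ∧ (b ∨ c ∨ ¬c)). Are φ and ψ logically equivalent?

not equivalent

a | b | c || φ | ψ
0 | 0 | 0 || 0 | 0
0 | 0 | 1 || 1 | 0
0 | 1 | 0 || 1 | 1
0 | 1 | 1 || 1 | 0
1 | 0 | 0 || 1 | 1
1 | 0 | 1 || 1 | 1
1 | 1 | 0 || 1 | 1
1 | 1 | 1 || 1 | 0
The columns differ at a=0, b=0, c=1 (φ=1, ψ=0), so they are not equivalent.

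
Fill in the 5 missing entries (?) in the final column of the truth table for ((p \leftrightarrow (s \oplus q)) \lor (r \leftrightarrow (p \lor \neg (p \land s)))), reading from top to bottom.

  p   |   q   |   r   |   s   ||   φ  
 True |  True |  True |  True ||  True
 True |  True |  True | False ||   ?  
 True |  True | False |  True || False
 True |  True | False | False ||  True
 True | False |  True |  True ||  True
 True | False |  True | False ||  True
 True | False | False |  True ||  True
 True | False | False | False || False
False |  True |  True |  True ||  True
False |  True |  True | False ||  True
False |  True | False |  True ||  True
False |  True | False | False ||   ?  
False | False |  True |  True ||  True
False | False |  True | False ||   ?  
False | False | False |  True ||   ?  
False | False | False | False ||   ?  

Row p=True, q=True, r=True, s=False: (p \leftrightarrow (s \oplus q)) = True, (r \leftrightarrow (p \lor \neg (p \land s))) = True, so the formula = True.
Row p=False, q=True, r=False, s=False: (p \leftrightarrow (s \oplus q)) = False, (r \leftrightarrow (p \lor \neg (p \land s))) = False, so the formula = False.
Row p=False, q=False, r=True, s=False: (p \leftrightarrow (s \oplus q)) = True, (r \leftrightarrow (p \lor \neg (p \land s))) = True, so the formula = True.
Row p=False, q=False, r=False, s=True: (p \leftrightarrow (s \oplus q)) = False, (r \leftrightarrow (p \lor \neg (p \land s))) = False, so the formula = False.
Row p=False, q=False, r=False, s=False: (p \leftrightarrow (s \oplus q)) = True, (r \leftrightarrow (p \lor \neg (p \land s))) = False, so the formula = True.

True, False, True, False, True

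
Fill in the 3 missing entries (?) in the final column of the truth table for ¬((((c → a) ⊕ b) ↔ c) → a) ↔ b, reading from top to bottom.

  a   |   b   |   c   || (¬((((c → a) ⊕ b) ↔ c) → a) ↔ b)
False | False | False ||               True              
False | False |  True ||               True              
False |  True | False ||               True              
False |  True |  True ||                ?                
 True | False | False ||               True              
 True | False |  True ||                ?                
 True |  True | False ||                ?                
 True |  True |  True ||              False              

True, True, False

Row a=False, b=True, c=True: ¬((((c → a) ⊕ b) ↔ c) → a) = True, so (¬((((c → a) ⊕ b) ↔ c) → a) ↔ b) = True.
Row a=True, b=False, c=True: ¬((((c → a) ⊕ b) ↔ c) → a) = False, so (¬((((c → a) ⊕ b) ↔ c) → a) ↔ b) = True.
Row a=True, b=True, c=False: ¬((((c → a) ⊕ b) ↔ c) → a) = False, so (¬((((c → a) ⊕ b) ↔ c) → a) ↔ b) = False.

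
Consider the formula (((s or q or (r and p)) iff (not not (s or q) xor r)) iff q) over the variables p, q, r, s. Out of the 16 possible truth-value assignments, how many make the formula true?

  p      q      r      s    |  (r and p)  (s or q or (r and p))  (s or q)  not (s or q)  not not (s or q)  (not not (s or q) xor r)    φ  
 True   True   True   True  |     True             True            True       False            True                 False            False
 True   True   True  False  |     True             True            True       False            True                 False            False
 True   True  False   True  |    False             True            True       False            True                  True             True
 True   True  False  False  |    False             True            True       False            True                  True             True
 True  False   True   True  |     True             True            True       False            True                 False             True
 True  False   True  False  |     True             True           False        True           False                  True            False
 True  False  False   True  |    False             True            True       False            True                  True            False
 True  False  False  False  |    False            False           False        True           False                 False            False
False   True   True   True  |    False             True            True       False            True                 False            False
False   True   True  False  |    False             True            True       False            True                 False            False
False   True  False   True  |    False             True            True       False            True                  True             True
False   True  False  False  |    False             True            True       False            True                  True             True
False  False   True   True  |    False             True            True       False            True                 False             True
False  False   True  False  |    False            False           False        True           False                  True             True
False  False  False   True  |    False             True            True       False            True                  True            False
False  False  False  False  |    False            False           False        True           False                 False            False
The formula is true on 7 of the 16 rows.

7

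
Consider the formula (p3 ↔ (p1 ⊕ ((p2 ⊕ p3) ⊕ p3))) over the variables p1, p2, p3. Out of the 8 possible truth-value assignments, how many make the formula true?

p1  p2  p3  |  (p2 ⊕ p3)  ((p2 ⊕ p3) ⊕ p3)  (p1 ⊕ ((p2 ⊕ p3) ⊕ p3))  (p3 ↔ (p1 ⊕ ((p2 ⊕ p3) ⊕ p3)))
T   T   T   |      F             T                     F                           F               
T   T   F   |      T             T                     F                           T               
T   F   T   |      T             F                     T                           T               
T   F   F   |      F             F                     T                           F               
F   T   T   |      F             T                     T                           T               
F   T   F   |      T             T                     T                           F               
F   F   T   |      T             F                     F                           F               
F   F   F   |      F             F                     F                           T               
The formula is true on 4 of the 8 rows.

4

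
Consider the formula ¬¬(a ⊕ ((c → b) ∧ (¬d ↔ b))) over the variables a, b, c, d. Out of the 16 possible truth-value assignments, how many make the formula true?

a | b | c | d | ¬¬(a ⊕ ((c → b) ∧ (¬d ↔ b)))
- | - | - | - | ----------------------------
T | T | T | T |              T              
T | T | T | F |              F              
T | T | F | T |              T              
T | T | F | F |              F              
T | F | T | T |              T              
T | F | T | F |              T              
T | F | F | T |              F              
T | F | F | F |              T              
F | T | T | T |              F              
F | T | T | F |              T              
F | T | F | T |              F              
F | T | F | F |              T              
F | F | T | T |              F              
F | F | T | F |              F              
F | F | F | T |              T              
F | F | F | F |              F              
The formula is true on 8 of the 16 rows.

8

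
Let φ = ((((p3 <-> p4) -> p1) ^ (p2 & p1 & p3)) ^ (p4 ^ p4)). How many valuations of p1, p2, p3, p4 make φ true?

10

p1  p2  p3  p4  |  (p3 <-> p4)  ((p3 <-> p4) -> p1)  (p2 & p1 & p3)  (p4 ^ p4)  φ
1   1   1   1   |       1                1                 1             0      0
1   1   1   0   |       0                1                 1             0      0
1   1   0   1   |       0                1                 0             0      1
1   1   0   0   |       1                1                 0             0      1
1   0   1   1   |       1                1                 0             0      1
1   0   1   0   |       0                1                 0             0      1
1   0   0   1   |       0                1                 0             0      1
1   0   0   0   |       1                1                 0             0      1
0   1   1   1   |       1                0                 0             0      0
0   1   1   0   |       0                1                 0             0      1
0   1   0   1   |       0                1                 0             0      1
0   1   0   0   |       1                0                 0             0      0
0   0   1   1   |       1                0                 0             0      0
0   0   1   0   |       0                1                 0             0      1
0   0   0   1   |       0                1                 0             0      1
0   0   0   0   |       1                0                 0             0      0
The formula is true on 10 of the 16 rows.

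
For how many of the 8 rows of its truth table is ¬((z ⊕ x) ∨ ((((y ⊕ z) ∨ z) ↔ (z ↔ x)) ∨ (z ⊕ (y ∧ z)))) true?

x  y  z  |  (z ⊕ x)  (y ⊕ z)  ((y ⊕ z) ∨ z)  (z ↔ x)  (((y ⊕ z) ∨ z) ↔ (z ↔ x))  (y ∧ z)  (z ⊕ (y ∧ z))  φ
F  F  F  |     F        F           F           T                 F                 F           F        T
F  F  T  |     T        T           T           F                 F                 F           T        F
F  T  F  |     F        T           T           T                 T                 F           F        F
F  T  T  |     T        F           T           F                 F                 T           F        F
T  F  F  |     T        F           F           F                 T                 F           F        F
T  F  T  |     F        T           T           T                 T                 F           T        F
T  T  F  |     T        T           T           F                 F                 F           F        F
T  T  T  |     F        F           T           T                 T                 T           F        F
The formula is true on 1 of the 8 rows.

1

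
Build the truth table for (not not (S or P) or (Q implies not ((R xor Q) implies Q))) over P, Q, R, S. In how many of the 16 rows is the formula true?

14

P | Q | R | S || (S or P) | not (S or P) | not not (S or P) | (R xor Q) | ((R xor Q) implies Q) | not ((R xor Q) implies Q) | φ
F | F | F | F ||    F     |      T       |        F         |     F     |           T           |             F             | T
F | F | F | T ||    T     |      F       |        T         |     F     |           T           |             F             | T
F | F | T | F ||    F     |      T       |        F         |     T     |           F           |             T             | T
F | F | T | T ||    T     |      F       |        T         |     T     |           F           |             T             | T
F | T | F | F ||    F     |      T       |        F         |     T     |           T           |             F             | F
F | T | F | T ||    T     |      F       |        T         |     T     |           T           |             F             | T
F | T | T | F ||    F     |      T       |        F         |     F     |           T           |             F             | F
F | T | T | T ||    T     |      F       |        T         |     F     |           T           |             F             | T
T | F | F | F ||    T     |      F       |        T         |     F     |           T           |             F             | T
T | F | F | T ||    T     |      F       |        T         |     F     |           T           |             F             | T
T | F | T | F ||    T     |      F       |        T         |     T     |           F           |             T             | T
T | F | T | T ||    T     |      F       |        T         |     T     |           F           |             T             | T
T | T | F | F ||    T     |      F       |        T         |     T     |           T           |             F             | T
T | T | F | T ||    T     |      F       |        T         |     T     |           T           |             F             | T
T | T | T | F ||    T     |      F       |        T         |     F     |           T           |             F             | T
T | T | T | T ||    T     |      F       |        T         |     F     |           T           |             F             | T
The formula is true on 14 of the 16 rows.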